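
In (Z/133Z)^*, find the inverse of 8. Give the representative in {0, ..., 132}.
Apply the extended Euclidean algorithm to (133, 8), tracking rows (r, s, t) with s·133 + t·8 = r. Each division r_prev = q·r_cur + r_new produces the new row as (previous row) − q·(current row):
  row A: (133, 1, 0)   [1·133 + 0·8 = 133]
  row B: (8, 0, 1)   [0·133 + 1·8 = 8]
  133 = 16·8 + 5   → row C = row A − 16·row B = (5, 1, −16)   [check: 1·133 − 16·8 = 5]
  8 = 1·5 + 3   → row D = row B − 1·row C = (3, −1, 17)   [check: −1·133 + 17·8 = 3]
  5 = 1·3 + 2   → row E = row C − 1·row D = (2, 2, −33)   [check: 2·133 − 33·8 = 2]
  3 = 1·2 + 1   → row F = row D − 1·row E = (1, −3, 50)   [check: −3·133 + 50·8 = 1]
  2 = 2·1 + 0   → remainder 0, stop. gcd = 1 (last nonzero row F).
The gcd is 1, so 8 is invertible mod 133. The last nonzero row gives −3·133 + 50·8 = 1, so t = 50. So 8^(−1) ≡ 50 (mod 133). Verify: 8 · 50 = 400 ≡ 1 (mod 133). ✓

Final answer: 8^(−1) ≡ 50 (mod 133)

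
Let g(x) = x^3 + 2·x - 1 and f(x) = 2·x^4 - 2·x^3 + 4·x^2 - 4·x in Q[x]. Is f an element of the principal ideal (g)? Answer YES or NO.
In Q[x] the ideal (g) consists of all multiples of g, so f ∈ (g) iff g | f, i.e. iff the remainder of f on division by g is 0. Divide f by g (g is monic, so eliminate the leading term of the running remainder at each step):
  leading term 2·x^4: subtract (2·x)·g(x) = 2·x^4 + 4·x^2 - 2·x, leaving -2·x^3 - 2·x
  leading term -2·x^3: subtract (-2)·g(x) = -2·x^3 - 4·x + 2, leaving 2·x - 2
The remainder r(x) = 2·x - 2 ≠ 0 (and deg r < deg g), so g ∤ f, i.e. f ∉ (g).

Final answer: NO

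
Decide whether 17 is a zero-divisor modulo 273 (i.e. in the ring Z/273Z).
NO

gcd(17, 273) = 1, so 17 is a unit in Z/273Z (it has a multiplicative inverse). A unit cannot be a zero-divisor: if 17·b ≡ 0 then multiplying both sides by 17^(−1) gives b ≡ 0. So 17 is not a zero-divisor.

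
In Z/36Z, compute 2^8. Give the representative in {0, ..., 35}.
4

Use repeated squaring. Binary(8) = 1000. Walk through the bits of the exponent 8 left-to-right: at each bit after the leading one, square the running value, then multiply by 2 if the bit is 1 (always reducing mod 36):
  bit 1 = 1 (leading): start with 2.
  bit 2 = 0: square 2^2 = 4 (mod 36).
  bit 3 = 0: square 4^2 = 16 (mod 36).
  bit 4 = 0: square 16^2 = 256 ≡ 4 (mod 36).
Final value: 2^8 ≡ 4 (mod 36).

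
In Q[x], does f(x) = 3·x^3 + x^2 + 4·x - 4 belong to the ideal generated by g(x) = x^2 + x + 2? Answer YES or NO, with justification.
In Q[x] the ideal (g) consists of all multiples of g, so f ∈ (g) iff g | f, i.e. iff the remainder of f on division by g is 0. Divide f by g (g is monic, so eliminate the leading term of the running remainder at each step):
  leading term 3·x^3: subtract (3·x)·g(x) = 3·x^3 + 3·x^2 + 6·x, leaving -2·x^2 - 2·x - 4
  leading term -2·x^2: subtract (-2)·g(x) = -2·x^2 - 2·x - 4, leaving 0
The remainder is 0, so f(x) = g(x) · h(x) with h(x) = 3·x - 2. Hence g | f, i.e. f ∈ (g).

Final answer: YES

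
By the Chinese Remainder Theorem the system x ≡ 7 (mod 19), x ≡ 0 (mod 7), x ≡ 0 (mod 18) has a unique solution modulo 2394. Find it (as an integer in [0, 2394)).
The moduli 19, 7, 18 are pairwise coprime, so by the CRT there is a unique solution mod 19·7·18 = 2394.
Solve by successive substitution. Start with x ≡ 7 (mod 19).
  Combine with x ≡ 0 (mod 7): write x = 7 + 19·t and require 7 + 19·t ≡ 0 (mod 7), i.e. 19·t ≡ 0 − 7 ≡ 0 (mod 7). Since 19^(−1) ≡ 3 (mod 7) (19 ≡ 5 (mod 7)), t ≡ 3·0 ≡ 0 (mod 7). So x ≡ 7 + 19·0 = 7 (mod 133).
  Combine with x ≡ 0 (mod 18): write x = 7 + 133·t and require 7 + 133·t ≡ 0 (mod 18), i.e. 133·t ≡ 0 − 7 ≡ 11 (mod 18). Since 133^(−1) ≡ 13 (mod 18) (133 ≡ 7 (mod 18)), t ≡ 13·11 ≡ 17 (mod 18). So x ≡ 7 + 133·17 = 2268 (mod 2394).
Unique solution in [0, 2394): x = 2268.

Final answer: x ≡ 2268 (mod 2394); the representative in [0, 2394) is 2268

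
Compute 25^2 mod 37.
Use repeated squaring. Binary(2) = 10. Walk through the bits of the exponent 2 left-to-right: at each bit after the leading one, square the running value, then multiply by 25 if the bit is 1 (always reducing mod 37):
  bit 1 = 1 (leading): start with 25.
  bit 2 = 0: square 25^2 = 625 ≡ 33 (mod 37).
Final value: 25^2 ≡ 33 (mod 37).

Final answer: 33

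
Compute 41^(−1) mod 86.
Apply the extended Euclidean algorithm to (86, 41), tracking rows (r, s, t) with s·86 + t·41 = r. Each division r_prev = q·r_cur + r_new produces the new row as (previous row) − q·(current row):
  row A: (86, 1, 0)   [1·86 + 0·41 = 86]
  row B: (41, 0, 1)   [0·86 + 1·41 = 41]
  86 = 2·41 + 4   → row C = row A − 2·row B = (4, 1, −2)   [check: 1·86 − 2·41 = 4]
  41 = 10·4 + 1   → row D = row B − 10·row C = (1, −10, 21)   [check: −10·86 + 21·41 = 1]
  4 = 4·1 + 0   → remainder 0, stop. gcd = 1 (last nonzero row D).
The gcd is 1, so 41 is invertible mod 86. The last nonzero row gives −10·86 + 21·41 = 1, so t = 21. So 41^(−1) ≡ 21 (mod 86). Verify: 41 · 21 = 861 ≡ 1 (mod 86). ✓

Final answer: 41^(−1) ≡ 21 (mod 86)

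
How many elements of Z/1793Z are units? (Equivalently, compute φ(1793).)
Z/1793Z has φ(1793) = 1620 units

An element a ∈ Z/1793Z is a unit iff gcd(a, 1793) = 1, so the number of units is φ(1793). φ is multiplicative, with φ(p^e) = p^e − p^(e−1). Factorise 1793 = 11 · 163. Then
  φ(1793) = (11 − 1) · (163 − 1) = 10 · 162 = 1620.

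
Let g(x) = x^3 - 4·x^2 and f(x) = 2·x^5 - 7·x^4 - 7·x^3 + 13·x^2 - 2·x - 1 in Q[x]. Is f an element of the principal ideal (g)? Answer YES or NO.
In Q[x] the ideal (g) consists of all multiples of g, so f ∈ (g) iff g | f, i.e. iff the remainder of f on division by g is 0. Divide f by g (g is monic, so eliminate the leading term of the running remainder at each step):
  leading term 2·x^5: subtract (2·x^2)·g(x) = 2·x^5 - 8·x^4, leaving x^4 - 7·x^3 + 13·x^2 - 2·x - 1
  leading term x^4: subtract (x)·g(x) = x^4 - 4·x^3, leaving -3·x^3 + 13·x^2 - 2·x - 1
  leading term -3·x^3: subtract (-3)·g(x) = -3·x^3 + 12·x^2, leaving x^2 - 2·x - 1
The remainder r(x) = x^2 - 2·x - 1 ≠ 0 (and deg r < deg g), so g ∤ f, i.e. f ∉ (g).

Final answer: NO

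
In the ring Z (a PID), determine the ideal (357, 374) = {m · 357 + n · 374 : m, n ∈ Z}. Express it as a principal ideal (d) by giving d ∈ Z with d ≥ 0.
In the PID Z, (a, b) is generated by gcd(a, b). Compute gcd(374, 357) with the extended Euclidean algorithm, tracking rows (r, s, t) with s·374 + t·357 = r:
  row A: (374, 1, 0)   [1·374 + 0·357 = 374]
  row B: (357, 0, 1)   [0·374 + 1·357 = 357]
  374 = 1·357 + 17   → row C = row A − 1·row B = (17, 1, −1)   [check: 1·374 − 1·357 = 17]
  357 = 21·17 + 0   → remainder 0, stop. gcd = 17 (last nonzero row C).
So gcd(357, 374) = 17, with Bézout identity 1·374 − 1·357 = 17. Containment (⊇): the Bézout identity exhibits 17 as an element of (357, 374), giving (17) ⊆ (357, 374). Containment (⊆): since 17 | 357 and 17 | 374 (357 = 17·21, 374 = 17·22), every Z-linear combination of 357 and 374 is divisible by 17, so (357, 374) ⊆ (17). Therefore (357, 374) = (17), d = 17.

Final answer: (357, 374) = (17); d = 17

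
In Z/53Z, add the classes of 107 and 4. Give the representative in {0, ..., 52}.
5

Reduce the summands first: 107 ≡ 1 (mod 53), so 107 + 4 ≡ 1 + 4 (mod 53). 1 + 4 = 5; 5 = 0·53 + 5, so (107 + 4) mod 53 = 5.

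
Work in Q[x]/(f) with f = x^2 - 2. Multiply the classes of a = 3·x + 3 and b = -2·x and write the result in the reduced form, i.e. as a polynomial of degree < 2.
a · b ≡ -6·x - 12 (mod f(x))

First multiply in Q[x] without reducing: a · b = -6·x^2 - 6·x. Now divide by f(x) = x^2 - 2, eliminating the leading term at each step:
  leading term -6·x^2: subtract (-6)·f(x) = 12 - 6·x^2, leaving -6·x - 12
The degree is now < 2, so this is the remainder. Hence a · b ≡ -6·x - 12 in Q[x]/(f).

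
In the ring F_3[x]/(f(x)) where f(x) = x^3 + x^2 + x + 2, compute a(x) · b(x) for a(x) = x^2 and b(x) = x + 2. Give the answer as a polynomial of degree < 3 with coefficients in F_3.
a · b ≡ x^2 + 2·x + 1 (mod f(x))

Multiply as integer polynomials: a · b = x^3 + 2·x^2. Reducing coefficients mod 3: a · b ≡ x^3 + 2·x^2. Now divide by f(x) = x^3 + x^2 + x + 2 in F_3[x], eliminating the leading term at each step:
  leading term x^3: subtract (1)·f(x) = x^3 + x^2 + x + 2, leaving x^2 + 2·x + 1 (coefficients mod 3)
The degree is now < 3, so this is the remainder. Hence a · b ≡ x^2 + 2·x + 1 in F_3[x]/(f).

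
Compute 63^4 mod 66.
Use repeated squaring. Binary(4) = 100. Walk through the bits of the exponent 4 left-to-right: at each bit after the leading one, square the running value, then multiply by 63 if the bit is 1 (always reducing mod 66):
  bit 1 = 1 (leading): start with 63.
  bit 2 = 0: square 63^2 = 3969 ≡ 9 (mod 66).
  bit 3 = 0: square 9^2 = 81 ≡ 15 (mod 66).
Final value: 63^4 ≡ 15 (mod 66).

Final answer: 15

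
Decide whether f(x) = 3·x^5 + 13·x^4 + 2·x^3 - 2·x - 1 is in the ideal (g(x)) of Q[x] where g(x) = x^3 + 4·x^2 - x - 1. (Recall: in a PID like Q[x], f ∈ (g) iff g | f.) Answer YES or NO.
YES

In Q[x] the ideal (g) consists of all multiples of g, so f ∈ (g) iff g | f, i.e. iff the remainder of f on division by g is 0. Divide f by g (g is monic, so eliminate the leading term of the running remainder at each step):
  leading term 3·x^5: subtract (3·x^2)·g(x) = 3·x^5 + 12·x^4 - 3·x^3 - 3·x^2, leaving x^4 + 5·x^3 + 3·x^2 - 2·x - 1
  leading term x^4: subtract (x)·g(x) = x^4 + 4·x^3 - x^2 - x, leaving x^3 + 4·x^2 - x - 1
  leading term x^3: subtract (1)·g(x) = x^3 + 4·x^2 - x - 1, leaving 0
The remainder is 0, so f(x) = g(x) · h(x) with h(x) = 3·x^2 + x + 1. Hence g | f, i.e. f ∈ (g).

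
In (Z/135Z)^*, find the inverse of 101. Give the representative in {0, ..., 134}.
101^(−1) ≡ 131 (mod 135)

Apply the extended Euclidean algorithm to (135, 101), tracking rows (r, s, t) with s·135 + t·101 = r. Each division r_prev = q·r_cur + r_new produces the new row as (previous row) − q·(current row):
  row A: (135, 1, 0)   [1·135 + 0·101 = 135]
  row B: (101, 0, 1)   [0·135 + 1·101 = 101]
  135 = 1·101 + 34   → row C = row A − 1·row B = (34, 1, −1)   [check: 1·135 − 1·101 = 34]
  101 = 2·34 + 33   → row D = row B − 2·row C = (33, −2, 3)   [check: −2·135 + 3·101 = 33]
  34 = 1·33 + 1   → row E = row C − 1·row D = (1, 3, −4)   [check: 3·135 − 4·101 = 1]
  33 = 33·1 + 0   → remainder 0, stop. gcd = 1 (last nonzero row E).
The gcd is 1, so 101 is invertible mod 135. The last nonzero row gives 3·135 − 4·101 = 1, so t = −4. So 101^(−1) ≡ −4 ≡ 131 (mod 135). Verify: 101 · 131 = 13231 ≡ 1 (mod 135). ✓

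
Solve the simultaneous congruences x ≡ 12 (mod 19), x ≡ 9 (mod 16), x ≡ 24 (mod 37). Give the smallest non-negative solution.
The moduli 19, 16, 37 are pairwise coprime, so by the CRT there is a unique solution mod 19·16·37 = 11248.
Solve by successive substitution. Start with x ≡ 12 (mod 19).
  Combine with x ≡ 9 (mod 16): write x = 12 + 19·t and require 12 + 19·t ≡ 9 (mod 16), i.e. 19·t ≡ 9 − 12 ≡ 13 (mod 16). Since 19^(−1) ≡ 11 (mod 16) (19 ≡ 3 (mod 16)), t ≡ 11·13 ≡ 15 (mod 16). So x ≡ 12 + 19·15 = 297 (mod 304).
  Combine with x ≡ 24 (mod 37): write x = 297 + 304·t and require 297 + 304·t ≡ 24 (mod 37), i.e. 304·t ≡ 24 − 297 ≡ 23 (mod 37). Since 304^(−1) ≡ 14 (mod 37) (304 ≡ 8 (mod 37)), t ≡ 14·23 ≡ 26 (mod 37). So x ≡ 297 + 304·26 = 8201 (mod 11248).
Unique solution in [0, 11248): x = 8201.

Final answer: x ≡ 8201 (mod 11248); the representative in [0, 11248) is 8201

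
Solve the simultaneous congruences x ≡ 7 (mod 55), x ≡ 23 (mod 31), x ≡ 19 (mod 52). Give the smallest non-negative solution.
The moduli 55, 31, 52 are pairwise coprime, so by the CRT there is a unique solution mod 55·31·52 = 88660.
Solve by successive substitution. Start with x ≡ 7 (mod 55).
  Combine with x ≡ 23 (mod 31): write x = 7 + 55·t and require 7 + 55·t ≡ 23 (mod 31), i.e. 55·t ≡ 23 − 7 ≡ 16 (mod 31). Since 55^(−1) ≡ 22 (mod 31) (55 ≡ 24 (mod 31)), t ≡ 22·16 ≡ 11 (mod 31). So x ≡ 7 + 55·11 = 612 (mod 1705).
  Combine with x ≡ 19 (mod 52): write x = 612 + 1705·t and require 612 + 1705·t ≡ 19 (mod 52), i.e. 1705·t ≡ 19 − 612 ≡ 31 (mod 52). Since 1705^(−1) ≡ 33 (mod 52) (1705 ≡ 41 (mod 52)), t ≡ 33·31 ≡ 35 (mod 52). So x ≡ 612 + 1705·35 = 60287 (mod 88660).
Unique solution in [0, 88660): x = 60287.

Final answer: x ≡ 60287 (mod 88660); the representative in [0, 88660) is 60287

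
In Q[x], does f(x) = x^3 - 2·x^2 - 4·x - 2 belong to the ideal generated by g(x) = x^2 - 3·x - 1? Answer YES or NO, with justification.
In Q[x] the ideal (g) consists of all multiples of g, so f ∈ (g) iff g | f, i.e. iff the remainder of f on division by g is 0. Divide f by g (g is monic, so eliminate the leading term of the running remainder at each step):
  leading term x^3: subtract (x)·g(x) = x^3 - 3·x^2 - x, leaving x^2 - 3·x - 2
  leading term x^2: subtract (1)·g(x) = x^2 - 3·x - 1, leaving -1
The remainder r(x) = -1 ≠ 0 (and deg r < deg g), so g ∤ f, i.e. f ∉ (g).

Final answer: NO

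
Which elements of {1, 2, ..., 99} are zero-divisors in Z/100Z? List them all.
An element a ∈ Z/100Z (with a ≠ 0) is a zero-divisor iff gcd(a, 100) > 1 (because a is a unit precisely when gcd(a, n) = 1, and in Z/nZ every nonzero, non-unit element is a zero-divisor). Scan a = 1, ..., 99 and keep those with gcd(a, 100) > 1:
  gcd(2, 100) = 2, gcd(4, 100) = 4, gcd(5, 100) = 5, gcd(6, 100) = 2, gcd(8, 100) = 4, gcd(10, 100) = 10, gcd(12, 100) = 4, gcd(14, 100) = 2, gcd(15, 100) = 5, gcd(16, 100) = 4, gcd(18, 100) = 2, gcd(20, 100) = 20, gcd(22, 100) = 2, gcd(24, 100) = 4, gcd(25, 100) = 25, gcd(26, 100) = 2, gcd(28, 100) = 4, gcd(30, 100) = 10, gcd(32, 100) = 4, gcd(34, 100) = 2, gcd(35, 100) = 5, gcd(36, 100) = 4, gcd(38, 100) = 2, gcd(40, 100) = 20, gcd(42, 100) = 2, gcd(44, 100) = 4, gcd(45, 100) = 5, gcd(46, 100) = 2, gcd(48, 100) = 4, gcd(50, 100) = 50, gcd(52, 100) = 4, gcd(54, 100) = 2, gcd(55, 100) = 5, gcd(56, 100) = 4, gcd(58, 100) = 2, gcd(60, 100) = 20, gcd(62, 100) = 2, gcd(64, 100) = 4, gcd(65, 100) = 5, gcd(66, 100) = 2, gcd(68, 100) = 4, gcd(70, 100) = 10, gcd(72, 100) = 4, gcd(74, 100) = 2, gcd(75, 100) = 25, gcd(76, 100) = 4, gcd(78, 100) = 2, gcd(80, 100) = 20, gcd(82, 100) = 2, gcd(84, 100) = 4, gcd(85, 100) = 5, gcd(86, 100) = 2, gcd(88, 100) = 4, gcd(90, 100) = 10, gcd(92, 100) = 4, gcd(94, 100) = 2, gcd(95, 100) = 5, gcd(96, 100) = 4, gcd(98, 100) = 2.
All other a ∈ {1, ..., 99} have gcd(a, 100) = 1 and are units. So the nonzero zero-divisors are exactly the 59 values of a appearing in this scan.

Final answer: nonzero zero-divisors of Z/100Z = {2, 4, 5, 6, 8, 10, 12, 14, 15, 16, 18, 20, 22, 24, 25, 26, 28, 30, 32, 34, 35, 36, 38, 40, 42, 44, 45, 46, 48, 50, 52, 54, 55, 56, 58, 60, 62, 64, 65, 66, 68, 70, 72, 74, 75, 76, 78, 80, 82, 84, 85, 86, 88, 90, 92, 94, 95, 96, 98}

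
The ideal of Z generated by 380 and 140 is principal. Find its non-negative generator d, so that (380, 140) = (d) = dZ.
(380, 140) = (20); d = 20

In the PID Z, (a, b) is generated by gcd(a, b). Compute gcd(380, 140) with the extended Euclidean algorithm, tracking rows (r, s, t) with s·380 + t·140 = r:
  row A: (380, 1, 0)   [1·380 + 0·140 = 380]
  row B: (140, 0, 1)   [0·380 + 1·140 = 140]
  380 = 2·140 + 100   → row C = row A − 2·row B = (100, 1, −2)   [check: 1·380 − 2·140 = 100]
  140 = 1·100 + 40   → row D = row B − 1·row C = (40, −1, 3)   [check: −1·380 + 3·140 = 40]
  100 = 2·40 + 20   → row E = row C − 2·row D = (20, 3, −8)   [check: 3·380 − 8·140 = 20]
  40 = 2·20 + 0   → remainder 0, stop. gcd = 20 (last nonzero row E).
So gcd(380, 140) = 20, with Bézout identity 3·380 − 8·140 = 20. Containment (⊇): the Bézout identity exhibits 20 as an element of (380, 140), giving (20) ⊆ (380, 140). Containment (⊆): since 20 | 380 and 20 | 140 (380 = 20·19, 140 = 20·7), every Z-linear combination of 380 and 140 is divisible by 20, so (380, 140) ⊆ (20). Therefore (380, 140) = (20), d = 20.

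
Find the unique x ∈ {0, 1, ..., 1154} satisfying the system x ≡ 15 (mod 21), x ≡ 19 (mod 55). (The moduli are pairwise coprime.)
x ≡ 624 (mod 1155); the representative in [0, 1155) is 624

The moduli 21, 55 are pairwise coprime, so by the CRT there is a unique solution mod 21·55 = 1155.
Solve by successive substitution. Start with x ≡ 15 (mod 21).
  Combine with x ≡ 19 (mod 55): write x = 15 + 21·t and require 15 + 21·t ≡ 19 (mod 55), i.e. 21·t ≡ 19 − 15 ≡ 4 (mod 55). Since 21^(−1) ≡ 21 (mod 55), t ≡ 21·4 ≡ 29 (mod 55). So x ≡ 15 + 21·29 = 624 (mod 1155).
Unique solution in [0, 1155): x = 624.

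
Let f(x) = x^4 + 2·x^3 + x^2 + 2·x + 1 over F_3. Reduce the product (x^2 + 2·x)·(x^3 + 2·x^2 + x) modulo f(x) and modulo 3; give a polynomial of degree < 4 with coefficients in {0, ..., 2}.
Multiply as integer polynomials: a · b = x^5 + 4·x^4 + 5·x^3 + 2·x^2. Reducing coefficients mod 3: a · b ≡ x^5 + x^4 + 2·x^3 + 2·x^2. Now divide by f(x) = x^4 + 2·x^3 + x^2 + 2·x + 1 in F_3[x], eliminating the leading term at each step:
  leading term x^5: subtract (x)·f(x) = x^5 + 2·x^4 + x^3 + 2·x^2 + x, leaving 2·x^4 + x^3 + 2·x (coefficients mod 3)
  leading term 2·x^4: subtract (2)·f(x) = 2·x^4 + x^3 + 2·x^2 + x + 2, leaving x^2 + x + 1 (coefficients mod 3)
The degree is now < 4, so this is the remainder. Hence a · b ≡ x^2 + x + 1 in F_3[x]/(f).

Final answer: a · b ≡ x^2 + x + 1 (mod f(x))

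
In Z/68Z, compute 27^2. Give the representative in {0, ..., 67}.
49

Use repeated squaring. Binary(2) = 10. Walk through the bits of the exponent 2 left-to-right: at each bit after the leading one, square the running value, then multiply by 27 if the bit is 1 (always reducing mod 68):
  bit 1 = 1 (leading): start with 27.
  bit 2 = 0: square 27^2 = 729 ≡ 49 (mod 68).
Final value: 27^2 ≡ 49 (mod 68).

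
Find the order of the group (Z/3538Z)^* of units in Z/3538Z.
|(Z/3538Z)^*| = 1680

(Z/3538Z)^* consists of the classes a with gcd(a, 3538) = 1, so its order is φ(3538). φ is multiplicative, with φ(p^e) = p^e − p^(e−1). Factorise 3538 = 2 · 29 · 61. Then
  φ(3538) = (2 − 1) · (29 − 1) · (61 − 1) = 1 · 28 · 60 = 1680.
Thus |(Z/3538Z)^*| = 1680.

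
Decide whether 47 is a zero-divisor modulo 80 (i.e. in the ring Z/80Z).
gcd(47, 80) = 1, so 47 is a unit in Z/80Z (it has a multiplicative inverse). A unit cannot be a zero-divisor: if 47·b ≡ 0 then multiplying both sides by 47^(−1) gives b ≡ 0. So 47 is not a zero-divisor.

Final answer: NO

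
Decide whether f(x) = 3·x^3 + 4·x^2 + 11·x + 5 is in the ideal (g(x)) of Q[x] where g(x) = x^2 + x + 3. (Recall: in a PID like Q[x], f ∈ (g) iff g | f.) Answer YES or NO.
In Q[x] the ideal (g) consists of all multiples of g, so f ∈ (g) iff g | f, i.e. iff the remainder of f on division by g is 0. Divide f by g (g is monic, so eliminate the leading term of the running remainder at each step):
  leading term 3·x^3: subtract (3·x)·g(x) = 3·x^3 + 3·x^2 + 9·x, leaving x^2 + 2·x + 5
  leading term x^2: subtract (1)·g(x) = x^2 + x + 3, leaving x + 2
The remainder r(x) = x + 2 ≠ 0 (and deg r < deg g), so g ∤ f, i.e. f ∉ (g).

Final answer: NO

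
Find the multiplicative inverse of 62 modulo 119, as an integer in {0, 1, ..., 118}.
62^(−1) ≡ 48 (mod 119)

Apply the extended Euclidean algorithm to (119, 62), tracking rows (r, s, t) with s·119 + t·62 = r. Each division r_prev = q·r_cur + r_new produces the new row as (previous row) − q·(current row):
  row A: (119, 1, 0)   [1·119 + 0·62 = 119]
  row B: (62, 0, 1)   [0·119 + 1·62 = 62]
  119 = 1·62 + 57   → row C = row A − 1·row B = (57, 1, −1)   [check: 1·119 − 1·62 = 57]
  62 = 1·57 + 5   → row D = row B − 1·row C = (5, −1, 2)   [check: −1·119 + 2·62 = 5]
  57 = 11·5 + 2   → row E = row C − 11·row D = (2, 12, −23)   [check: 12·119 − 23·62 = 2]
  5 = 2·2 + 1   → row F = row D − 2·row E = (1, −25, 48)   [check: −25·119 + 48·62 = 1]
  2 = 2·1 + 0   → remainder 0, stop. gcd = 1 (last nonzero row F).
The gcd is 1, so 62 is invertible mod 119. The last nonzero row gives −25·119 + 48·62 = 1, so t = 48. So 62^(−1) ≡ 48 (mod 119). Verify: 62 · 48 = 2976 ≡ 1 (mod 119). ✓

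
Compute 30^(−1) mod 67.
Apply the extended Euclidean algorithm to (67, 30), tracking rows (r, s, t) with s·67 + t·30 = r. Each division r_prev = q·r_cur + r_new produces the new row as (previous row) − q·(current row):
  row A: (67, 1, 0)   [1·67 + 0·30 = 67]
  row B: (30, 0, 1)   [0·67 + 1·30 = 30]
  67 = 2·30 + 7   → row C = row A − 2·row B = (7, 1, −2)   [check: 1·67 − 2·30 = 7]
  30 = 4·7 + 2   → row D = row B − 4·row C = (2, −4, 9)   [check: −4·67 + 9·30 = 2]
  7 = 3·2 + 1   → row E = row C − 3·row D = (1, 13, −29)   [check: 13·67 − 29·30 = 1]
  2 = 2·1 + 0   → remainder 0, stop. gcd = 1 (last nonzero row E).
The gcd is 1, so 30 is invertible mod 67. The last nonzero row gives 13·67 − 29·30 = 1, so t = −29. So 30^(−1) ≡ −29 ≡ 38 (mod 67). Verify: 30 · 38 = 1140 ≡ 1 (mod 67). ✓

Final answer: 30^(−1) ≡ 38 (mod 67)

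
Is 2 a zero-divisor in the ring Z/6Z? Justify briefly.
YES

gcd(2, 6) = 2 > 1, so 2 is not a unit in Z/6Z. In Z/nZ every nonzero non-unit is a zero-divisor: explicitly, take b = 6/gcd = 3 ≠ 0 (mod 6); then 2·3 = 6 = 1·6, i.e. 2·3 ≡ 0 (mod 6). So 2 is a zero-divisor.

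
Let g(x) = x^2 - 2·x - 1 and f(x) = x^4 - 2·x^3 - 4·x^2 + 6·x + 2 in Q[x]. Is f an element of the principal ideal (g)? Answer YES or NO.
In Q[x] the ideal (g) consists of all multiples of g, so f ∈ (g) iff g | f, i.e. iff the remainder of f on division by g is 0. Divide f by g (g is monic, so eliminate the leading term of the running remainder at each step):
  leading term x^4: subtract (x^2)·g(x) = x^4 - 2·x^3 - x^2, leaving -3·x^2 + 6·x + 2
  leading term -3·x^2: subtract (-3)·g(x) = -3·x^2 + 6·x + 3, leaving -1
The remainder r(x) = -1 ≠ 0 (and deg r < deg g), so g ∤ f, i.e. f ∉ (g).

Final answer: NO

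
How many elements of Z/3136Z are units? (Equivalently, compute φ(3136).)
An element a ∈ Z/3136Z is a unit iff gcd(a, 3136) = 1, so the number of units is φ(3136). φ is multiplicative, with φ(p^e) = p^e − p^(e−1). Factorise 3136 = 2^6 · 7^2. Then
  φ(3136) = (2^6 − 2^5) · (7^2 − 7^1) = 32 · 42 = 1344.

Final answer: Z/3136Z has φ(3136) = 1344 units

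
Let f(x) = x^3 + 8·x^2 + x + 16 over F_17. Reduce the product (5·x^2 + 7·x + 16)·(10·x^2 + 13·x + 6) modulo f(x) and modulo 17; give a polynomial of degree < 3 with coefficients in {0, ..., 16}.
Multiply as integer polynomials: a · b = 50·x^4 + 135·x^3 + 281·x^2 + 250·x + 96. Reducing coefficients mod 17: a · b ≡ 16·x^4 + 16·x^3 + 9·x^2 + 12·x + 11. Now divide by f(x) = x^3 + 8·x^2 + x + 16 in F_17[x], eliminating the leading term at each step:
  leading term 16·x^4: subtract (16·x)·f(x) = 16·x^4 + 9·x^3 + 16·x^2 + x, leaving 7·x^3 + 10·x^2 + 11·x + 11 (coefficients mod 17)
  leading term 7·x^3: subtract (7)·f(x) = 7·x^3 + 5·x^2 + 7·x + 10, leaving 5·x^2 + 4·x + 1 (coefficients mod 17)
The degree is now < 3, so this is the remainder. Hence a · b ≡ 5·x^2 + 4·x + 1 in F_17[x]/(f).

Final answer: a · b ≡ 5·x^2 + 4·x + 1 (mod f(x))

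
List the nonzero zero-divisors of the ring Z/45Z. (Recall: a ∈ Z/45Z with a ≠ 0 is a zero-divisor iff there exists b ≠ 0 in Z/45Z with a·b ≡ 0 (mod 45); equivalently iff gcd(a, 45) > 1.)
nonzero zero-divisors of Z/45Z = {3, 5, 6, 9, 10, 12, 15, 18, 20, 21, 24, 25, 27, 30, 33, 35, 36, 39, 40, 42}

An element a ∈ Z/45Z (with a ≠ 0) is a zero-divisor iff gcd(a, 45) > 1 (because a is a unit precisely when gcd(a, n) = 1, and in Z/nZ every nonzero, non-unit element is a zero-divisor). Scan a = 1, ..., 44 and keep those with gcd(a, 45) > 1:
  gcd(3, 45) = 3, gcd(5, 45) = 5, gcd(6, 45) = 3, gcd(9, 45) = 9, gcd(10, 45) = 5, gcd(12, 45) = 3, gcd(15, 45) = 15, gcd(18, 45) = 9, gcd(20, 45) = 5, gcd(21, 45) = 3, gcd(24, 45) = 3, gcd(25, 45) = 5, gcd(27, 45) = 9, gcd(30, 45) = 15, gcd(33, 45) = 3, gcd(35, 45) = 5, gcd(36, 45) = 9, gcd(39, 45) = 3, gcd(40, 45) = 5, gcd(42, 45) = 3.
All other a ∈ {1, ..., 44} have gcd(a, 45) = 1 and are units. So the nonzero zero-divisors are exactly the 20 values of a appearing in this scan.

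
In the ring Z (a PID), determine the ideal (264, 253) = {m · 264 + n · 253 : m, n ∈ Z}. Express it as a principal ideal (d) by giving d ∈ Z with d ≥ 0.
In the PID Z, (a, b) is generated by gcd(a, b). Compute gcd(264, 253) with the extended Euclidean algorithm, tracking rows (r, s, t) with s·264 + t·253 = r:
  row A: (264, 1, 0)   [1·264 + 0·253 = 264]
  row B: (253, 0, 1)   [0·264 + 1·253 = 253]
  264 = 1·253 + 11   → row C = row A − 1·row B = (11, 1, −1)   [check: 1·264 − 1·253 = 11]
  253 = 23·11 + 0   → remainder 0, stop. gcd = 11 (last nonzero row C).
So gcd(264, 253) = 11, with Bézout identity 1·264 − 1·253 = 11. Containment (⊇): the Bézout identity exhibits 11 as an element of (264, 253), giving (11) ⊆ (264, 253). Containment (⊆): since 11 | 264 and 11 | 253 (264 = 11·24, 253 = 11·23), every Z-linear combination of 264 and 253 is divisible by 11, so (264, 253) ⊆ (11). Therefore (264, 253) = (11), d = 11.

Final answer: (264, 253) = (11); d = 11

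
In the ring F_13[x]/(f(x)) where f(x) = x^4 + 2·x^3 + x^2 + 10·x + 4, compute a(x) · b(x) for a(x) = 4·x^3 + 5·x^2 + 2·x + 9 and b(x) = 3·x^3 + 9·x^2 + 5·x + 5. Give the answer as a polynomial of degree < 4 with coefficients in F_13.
a · b ≡ 11·x^3 + x^2 + x + 12 (mod f(x))

Multiply as integer polynomials: a · b = 12·x^6 + 51·x^5 + 71·x^4 + 90·x^3 + 116·x^2 + 55·x + 45. Reducing coefficients mod 13: a · b ≡ 12·x^6 + 12·x^5 + 6·x^4 + 12·x^3 + 12·x^2 + 3·x + 6. Now divide by f(x) = x^4 + 2·x^3 + x^2 + 10·x + 4 in F_13[x], eliminating the leading term at each step:
  leading term 12·x^6: subtract (12·x^2)·f(x) = 12·x^6 + 11·x^5 + 12·x^4 + 3·x^3 + 9·x^2, leaving x^5 + 7·x^4 + 9·x^3 + 3·x^2 + 3·x + 6 (coefficients mod 13)
  leading term x^5: subtract (x)·f(x) = x^5 + 2·x^4 + x^3 + 10·x^2 + 4·x, leaving 5·x^4 + 8·x^3 + 6·x^2 + 12·x + 6 (coefficients mod 13)
  leading term 5·x^4: subtract (5)·f(x) = 5·x^4 + 10·x^3 + 5·x^2 + 11·x + 7, leaving 11·x^3 + x^2 + x + 12 (coefficients mod 13)
The degree is now < 4, so this is the remainder. Hence a · b ≡ 11·x^3 + x^2 + x + 12 in F_13[x]/(f).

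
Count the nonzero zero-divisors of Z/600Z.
In Z/600Z each nonzero element is either a unit (gcd with 600 is 1) or a zero-divisor (gcd > 1). The number of units is φ(600): factorise 600 = 2^3 · 3 · 5^2, so φ(600) = (2^3 − 2^2) · (3 − 1) · (5^2 − 5^1) = 4 · 2 · 20 = 160. The nonzero elements number 600 − 1 = 599. Hence the nonzero zero-divisors number 599 − 160 = 439.

Final answer: Z/600Z has 439 nonzero zero-divisors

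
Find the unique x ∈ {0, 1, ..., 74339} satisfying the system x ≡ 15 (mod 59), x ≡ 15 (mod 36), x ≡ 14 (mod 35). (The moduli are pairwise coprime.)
x ≡ 33999 (mod 74340); the representative in [0, 74340) is 33999

The moduli 59, 36, 35 are pairwise coprime, so by the CRT there is a unique solution mod 59·36·35 = 74340.
Solve by successive substitution. Start with x ≡ 15 (mod 59).
  Combine with x ≡ 15 (mod 36): write x = 15 + 59·t and require 15 + 59·t ≡ 15 (mod 36), i.e. 59·t ≡ 15 − 15 ≡ 0 (mod 36). Since 59^(−1) ≡ 11 (mod 36) (59 ≡ 23 (mod 36)), t ≡ 11·0 ≡ 0 (mod 36). So x ≡ 15 + 59·0 = 15 (mod 2124).
  Combine with x ≡ 14 (mod 35): write x = 15 + 2124·t and require 15 + 2124·t ≡ 14 (mod 35), i.e. 2124·t ≡ 14 − 15 ≡ 34 (mod 35). Since 2124^(−1) ≡ 19 (mod 35) (2124 ≡ 24 (mod 35)), t ≡ 19·34 ≡ 16 (mod 35). So x ≡ 15 + 2124·16 = 33999 (mod 74340).
Unique solution in [0, 74340): x = 33999.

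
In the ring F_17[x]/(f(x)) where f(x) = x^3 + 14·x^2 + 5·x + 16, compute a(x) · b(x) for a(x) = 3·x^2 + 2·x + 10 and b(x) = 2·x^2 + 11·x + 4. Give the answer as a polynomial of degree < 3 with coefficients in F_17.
Multiply as integer polynomials: a · b = 6·x^4 + 37·x^3 + 54·x^2 + 118·x + 40. Reducing coefficients mod 17: a · b ≡ 6·x^4 + 3·x^3 + 3·x^2 + 16·x + 6. Now divide by f(x) = x^3 + 14·x^2 + 5·x + 16 in F_17[x], eliminating the leading term at each step:
  leading term 6·x^4: subtract (6·x)·f(x) = 6·x^4 + 16·x^3 + 13·x^2 + 11·x, leaving 4·x^3 + 7·x^2 + 5·x + 6 (coefficients mod 17)
  leading term 4·x^3: subtract (4)·f(x) = 4·x^3 + 5·x^2 + 3·x + 13, leaving 2·x^2 + 2·x + 10 (coefficients mod 17)
The degree is now < 3, so this is the remainder. Hence a · b ≡ 2·x^2 + 2·x + 10 in F_17[x]/(f).

Final answer: a · b ≡ 2·x^2 + 2·x + 10 (mod f(x))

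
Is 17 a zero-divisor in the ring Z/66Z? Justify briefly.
NO

gcd(17, 66) = 1, so 17 is a unit in Z/66Z (it has a multiplicative inverse). A unit cannot be a zero-divisor: if 17·b ≡ 0 then multiplying both sides by 17^(−1) gives b ≡ 0. So 17 is not a zero-divisor.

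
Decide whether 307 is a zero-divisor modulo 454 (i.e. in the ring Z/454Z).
NO

gcd(307, 454) = 1, so 307 is a unit in Z/454Z (it has a multiplicative inverse). A unit cannot be a zero-divisor: if 307·b ≡ 0 then multiplying both sides by 307^(−1) gives b ≡ 0. So 307 is not a zero-divisor.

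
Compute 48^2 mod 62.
Use repeated squaring. Binary(2) = 10. Walk through the bits of the exponent 2 left-to-right: at each bit after the leading one, square the running value, then multiply by 48 if the bit is 1 (always reducing mod 62):
  bit 1 = 1 (leading): start with 48.
  bit 2 = 0: square 48^2 = 2304 ≡ 10 (mod 62).
Final value: 48^2 ≡ 10 (mod 62).

Final answer: 10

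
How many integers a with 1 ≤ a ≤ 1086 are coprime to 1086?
The number of a ∈ {1, ..., 1086} with gcd(a, 1086) = 1 is by definition Euler's totient φ(1086). φ is multiplicative, with φ(p^e) = p^e − p^(e−1). Factorise 1086 = 2 · 3 · 181. Then
  φ(1086) = (2 − 1) · (3 − 1) · (181 − 1) = 1 · 2 · 180 = 360.
So there are 360 such integers.

Final answer: 360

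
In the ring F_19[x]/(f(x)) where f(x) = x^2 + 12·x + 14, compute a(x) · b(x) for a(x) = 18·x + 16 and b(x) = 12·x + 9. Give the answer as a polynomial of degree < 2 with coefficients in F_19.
a · b ≡ 4·x + 8 (mod f(x))

Multiply as integer polynomials: a · b = 216·x^2 + 354·x + 144. Reducing coefficients mod 19: a · b ≡ 7·x^2 + 12·x + 11. Now divide by f(x) = x^2 + 12·x + 14 in F_19[x], eliminating the leading term at each step:
  leading term 7·x^2: subtract (7)·f(x) = 7·x^2 + 8·x + 3, leaving 4·x + 8 (coefficients mod 19)
The degree is now < 2, so this is the remainder. Hence a · b ≡ 4·x + 8 in F_19[x]/(f).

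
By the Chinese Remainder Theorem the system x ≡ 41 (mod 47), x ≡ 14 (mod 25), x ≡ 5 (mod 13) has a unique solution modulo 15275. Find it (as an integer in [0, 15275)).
The moduli 47, 25, 13 are pairwise coprime, so by the CRT there is a unique solution mod 47·25·13 = 15275.
Solve by successive substitution. Start with x ≡ 41 (mod 47).
  Combine with x ≡ 14 (mod 25): write x = 41 + 47·t and require 41 + 47·t ≡ 14 (mod 25), i.e. 47·t ≡ 14 − 41 ≡ 23 (mod 25). Since 47^(−1) ≡ 8 (mod 25) (47 ≡ 22 (mod 25)), t ≡ 8·23 ≡ 9 (mod 25). So x ≡ 41 + 47·9 = 464 (mod 1175).
  Combine with x ≡ 5 (mod 13): write x = 464 + 1175·t and require 464 + 1175·t ≡ 5 (mod 13), i.e. 1175·t ≡ 5 − 464 ≡ 9 (mod 13). Since 1175^(−1) ≡ 8 (mod 13) (1175 ≡ 5 (mod 13)), t ≡ 8·9 ≡ 7 (mod 13). So x ≡ 464 + 1175·7 = 8689 (mod 15275).
Unique solution in [0, 15275): x = 8689.

Final answer: x ≡ 8689 (mod 15275); the representative in [0, 15275) is 8689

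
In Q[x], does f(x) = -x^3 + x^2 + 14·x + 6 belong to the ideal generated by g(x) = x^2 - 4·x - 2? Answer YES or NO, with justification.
In Q[x] the ideal (g) consists of all multiples of g, so f ∈ (g) iff g | f, i.e. iff the remainder of f on division by g is 0. Divide f by g (g is monic, so eliminate the leading term of the running remainder at each step):
  leading term -x^3: subtract (-x)·g(x) = -x^3 + 4·x^2 + 2·x, leaving -3·x^2 + 12·x + 6
  leading term -3·x^2: subtract (-3)·g(x) = -3·x^2 + 12·x + 6, leaving 0
The remainder is 0, so f(x) = g(x) · h(x) with h(x) = -x - 3. Hence g | f, i.e. f ∈ (g).

Final answer: YES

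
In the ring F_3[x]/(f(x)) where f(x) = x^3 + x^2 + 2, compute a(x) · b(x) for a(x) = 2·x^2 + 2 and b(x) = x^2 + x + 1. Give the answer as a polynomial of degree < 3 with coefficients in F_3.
a · b ≡ x^2 + x + 2 (mod f(x))

Multiply as integer polynomials: a · b = 2·x^4 + 2·x^3 + 4·x^2 + 2·x + 2. Reducing coefficients mod 3: a · b ≡ 2·x^4 + 2·x^3 + x^2 + 2·x + 2. Now divide by f(x) = x^3 + x^2 + 2 in F_3[x], eliminating the leading term at each step:
  leading term 2·x^4: subtract (2·x)·f(x) = 2·x^4 + 2·x^3 + x, leaving x^2 + x + 2 (coefficients mod 3)
The degree is now < 3, so this is the remainder. Hence a · b ≡ x^2 + x + 2 in F_3[x]/(f).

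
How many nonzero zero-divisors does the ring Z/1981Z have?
Z/1981Z has 288 nonzero zero-divisors

In Z/1981Z each nonzero element is either a unit (gcd with 1981 is 1) or a zero-divisor (gcd > 1). The number of units is φ(1981): factorise 1981 = 7 · 283, so φ(1981) = (7 − 1) · (283 − 1) = 6 · 282 = 1692. The nonzero elements number 1981 − 1 = 1980. Hence the nonzero zero-divisors number 1980 − 1692 = 288.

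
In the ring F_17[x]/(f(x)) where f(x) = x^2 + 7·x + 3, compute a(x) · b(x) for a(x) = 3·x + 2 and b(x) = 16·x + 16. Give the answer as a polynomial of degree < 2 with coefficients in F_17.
Multiply as integer polynomials: a · b = 48·x^2 + 80·x + 32. Reducing coefficients mod 17: a · b ≡ 14·x^2 + 12·x + 15. Now divide by f(x) = x^2 + 7·x + 3 in F_17[x], eliminating the leading term at each step:
  leading term 14·x^2: subtract (14)·f(x) = 14·x^2 + 13·x + 8, leaving 16·x + 7 (coefficients mod 17)
The degree is now < 2, so this is the remainder. Hence a · b ≡ 16·x + 7 in F_17[x]/(f).

Final answer: a · b ≡ 16·x + 7 (mod f(x))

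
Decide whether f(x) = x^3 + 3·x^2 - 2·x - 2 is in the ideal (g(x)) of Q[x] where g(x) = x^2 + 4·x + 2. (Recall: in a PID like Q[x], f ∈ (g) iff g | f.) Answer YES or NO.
In Q[x] the ideal (g) consists of all multiples of g, so f ∈ (g) iff g | f, i.e. iff the remainder of f on division by g is 0. Divide f by g (g is monic, so eliminate the leading term of the running remainder at each step):
  leading term x^3: subtract (x)·g(x) = x^3 + 4·x^2 + 2·x, leaving -x^2 - 4·x - 2
  leading term -x^2: subtract (-1)·g(x) = -x^2 - 4·x - 2, leaving 0
The remainder is 0, so f(x) = g(x) · h(x) with h(x) = x - 1. Hence g | f, i.e. f ∈ (g).

Final answer: YES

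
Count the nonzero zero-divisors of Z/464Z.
Z/464Z has 239 nonzero zero-divisors

In Z/464Z each nonzero element is either a unit (gcd with 464 is 1) or a zero-divisor (gcd > 1). The number of units is φ(464): factorise 464 = 2^4 · 29, so φ(464) = (2^4 − 2^3) · (29 − 1) = 8 · 28 = 224. The nonzero elements number 464 − 1 = 463. Hence the nonzero zero-divisors number 463 − 224 = 239.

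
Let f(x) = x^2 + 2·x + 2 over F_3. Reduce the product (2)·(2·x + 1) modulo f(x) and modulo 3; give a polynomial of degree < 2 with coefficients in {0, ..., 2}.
a · b ≡ x + 2 (mod f(x))

Multiply as integer polynomials: a · b = 4·x + 2. Reducing coefficients mod 3: a · b ≡ x + 2. This already has degree < 2, so no reduction by f is needed. Hence a · b ≡ x + 2 in F_3[x]/(f).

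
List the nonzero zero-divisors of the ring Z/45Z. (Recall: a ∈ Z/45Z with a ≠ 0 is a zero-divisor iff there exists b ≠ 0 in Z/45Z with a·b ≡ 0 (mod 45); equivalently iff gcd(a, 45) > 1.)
An element a ∈ Z/45Z (with a ≠ 0) is a zero-divisor iff gcd(a, 45) > 1 (because a is a unit precisely when gcd(a, n) = 1, and in Z/nZ every nonzero, non-unit element is a zero-divisor). Scan a = 1, ..., 44 and keep those with gcd(a, 45) > 1:
  gcd(3, 45) = 3, gcd(5, 45) = 5, gcd(6, 45) = 3, gcd(9, 45) = 9, gcd(10, 45) = 5, gcd(12, 45) = 3, gcd(15, 45) = 15, gcd(18, 45) = 9, gcd(20, 45) = 5, gcd(21, 45) = 3, gcd(24, 45) = 3, gcd(25, 45) = 5, gcd(27, 45) = 9, gcd(30, 45) = 15, gcd(33, 45) = 3, gcd(35, 45) = 5, gcd(36, 45) = 9, gcd(39, 45) = 3, gcd(40, 45) = 5, gcd(42, 45) = 3.
All other a ∈ {1, ..., 44} have gcd(a, 45) = 1 and are units. So the nonzero zero-divisors are exactly the 20 values of a appearing in this scan.

Final answer: nonzero zero-divisors of Z/45Z = {3, 5, 6, 9, 10, 12, 15, 18, 20, 21, 24, 25, 27, 30, 33, 35, 36, 39, 40, 42}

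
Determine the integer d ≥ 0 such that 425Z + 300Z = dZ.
(425, 300) = (25); d = 25

In the PID Z, (a, b) is generated by gcd(a, b). Compute gcd(425, 300) with the extended Euclidean algorithm, tracking rows (r, s, t) with s·425 + t·300 = r:
  row A: (425, 1, 0)   [1·425 + 0·300 = 425]
  row B: (300, 0, 1)   [0·425 + 1·300 = 300]
  425 = 1·300 + 125   → row C = row A − 1·row B = (125, 1, −1)   [check: 1·425 − 1·300 = 125]
  300 = 2·125 + 50   → row D = row B − 2·row C = (50, −2, 3)   [check: −2·425 + 3·300 = 50]
  125 = 2·50 + 25   → row E = row C − 2·row D = (25, 5, −7)   [check: 5·425 − 7·300 = 25]
  50 = 2·25 + 0   → remainder 0, stop. gcd = 25 (last nonzero row E).
So gcd(425, 300) = 25, with Bézout identity 5·425 − 7·300 = 25. Containment (⊇): the Bézout identity exhibits 25 as an element of (425, 300), giving (25) ⊆ (425, 300). Containment (⊆): since 25 | 425 and 25 | 300 (425 = 25·17, 300 = 25·12), every Z-linear combination of 425 and 300 is divisible by 25, so (425, 300) ⊆ (25). Therefore (425, 300) = (25), d = 25.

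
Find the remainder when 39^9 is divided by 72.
Use repeated squaring. Binary(9) = 1001. Walk through the bits of the exponent 9 left-to-right: at each bit after the leading one, square the running value, then multiply by 39 if the bit is 1 (always reducing mod 72):
  bit 1 = 1 (leading): start with 39.
  bit 2 = 0: square 39^2 = 1521 ≡ 9 (mod 72).
  bit 3 = 0: square 9^2 = 81 ≡ 9 (mod 72).
  bit 4 = 1: square 9^2 = 81 ≡ 9; bit is 1, so multiply 9·39 = 351 ≡ 63 (mod 72).
Final value: 39^9 ≡ 63 (mod 72).

Final answer: 63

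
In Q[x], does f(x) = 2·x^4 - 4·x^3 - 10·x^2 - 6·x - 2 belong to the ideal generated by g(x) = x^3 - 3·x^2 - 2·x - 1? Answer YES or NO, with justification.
YES

In Q[x] the ideal (g) consists of all multiples of g, so f ∈ (g) iff g | f, i.e. iff the remainder of f on division by g is 0. Divide f by g (g is monic, so eliminate the leading term of the running remainder at each step):
  leading term 2·x^4: subtract (2·x)·g(x) = 2·x^4 - 6·x^3 - 4·x^2 - 2·x, leaving 2·x^3 - 6·x^2 - 4·x - 2
  leading term 2·x^3: subtract (2)·g(x) = 2·x^3 - 6·x^2 - 4·x - 2, leaving 0
The remainder is 0, so f(x) = g(x) · h(x) with h(x) = 2·x + 2. Hence g | f, i.e. f ∈ (g).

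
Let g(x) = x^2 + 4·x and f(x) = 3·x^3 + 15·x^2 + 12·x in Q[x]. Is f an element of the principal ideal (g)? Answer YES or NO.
YES

In Q[x] the ideal (g) consists of all multiples of g, so f ∈ (g) iff g | f, i.e. iff the remainder of f on division by g is 0. Divide f by g (g is monic, so eliminate the leading term of the running remainder at each step):
  leading term 3·x^3: subtract (3·x)·g(x) = 3·x^3 + 12·x^2, leaving 3·x^2 + 12·x
  leading term 3·x^2: subtract (3)·g(x) = 3·x^2 + 12·x, leaving 0
The remainder is 0, so f(x) = g(x) · h(x) with h(x) = 3·x + 3. Hence g | f, i.e. f ∈ (g).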